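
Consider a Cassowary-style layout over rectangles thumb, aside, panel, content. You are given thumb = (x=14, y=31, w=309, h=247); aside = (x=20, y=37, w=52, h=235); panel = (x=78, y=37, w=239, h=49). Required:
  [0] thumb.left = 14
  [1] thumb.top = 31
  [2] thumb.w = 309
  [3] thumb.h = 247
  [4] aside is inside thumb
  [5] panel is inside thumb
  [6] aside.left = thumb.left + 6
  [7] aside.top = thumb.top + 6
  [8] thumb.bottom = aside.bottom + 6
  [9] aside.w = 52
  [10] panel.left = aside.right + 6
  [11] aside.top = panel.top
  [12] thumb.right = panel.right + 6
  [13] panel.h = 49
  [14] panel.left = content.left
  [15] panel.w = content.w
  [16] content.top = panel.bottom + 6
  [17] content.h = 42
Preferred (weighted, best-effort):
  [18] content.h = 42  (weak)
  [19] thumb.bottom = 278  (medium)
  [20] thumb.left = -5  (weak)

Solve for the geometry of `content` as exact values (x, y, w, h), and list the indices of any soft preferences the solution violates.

content = (x=78, y=92, w=239, h=42)
violated soft preferences: 20

1. content.x = 78  [panel.left = content.left]
2. content.w = 239  [panel.w = content.w]
3. content.y = 92  [content.top = panel.bottom + 6]
4. content.h = 42  [content.h = 42]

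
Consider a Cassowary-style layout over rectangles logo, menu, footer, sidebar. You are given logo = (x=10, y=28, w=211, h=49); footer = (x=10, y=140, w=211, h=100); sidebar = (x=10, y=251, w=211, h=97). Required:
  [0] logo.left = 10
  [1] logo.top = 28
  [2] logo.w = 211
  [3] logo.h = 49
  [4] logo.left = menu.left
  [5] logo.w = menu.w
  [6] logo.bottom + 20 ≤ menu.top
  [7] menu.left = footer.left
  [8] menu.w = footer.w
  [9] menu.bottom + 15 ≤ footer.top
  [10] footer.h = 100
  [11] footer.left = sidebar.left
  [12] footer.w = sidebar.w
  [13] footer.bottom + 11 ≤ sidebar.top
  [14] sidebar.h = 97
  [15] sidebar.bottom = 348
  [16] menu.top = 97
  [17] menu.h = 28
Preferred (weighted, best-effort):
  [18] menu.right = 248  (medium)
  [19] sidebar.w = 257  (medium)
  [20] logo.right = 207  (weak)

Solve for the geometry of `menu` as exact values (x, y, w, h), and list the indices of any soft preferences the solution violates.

1. menu.x = 10  [logo.left = menu.left]
2. menu.w = 211  [logo.w = menu.w]
3. menu.y = 97  [menu.top = 97]
4. menu.h = 28  [menu.h = 28]

menu = (x=10, y=97, w=211, h=28)
violated soft preferences: 18, 19, 20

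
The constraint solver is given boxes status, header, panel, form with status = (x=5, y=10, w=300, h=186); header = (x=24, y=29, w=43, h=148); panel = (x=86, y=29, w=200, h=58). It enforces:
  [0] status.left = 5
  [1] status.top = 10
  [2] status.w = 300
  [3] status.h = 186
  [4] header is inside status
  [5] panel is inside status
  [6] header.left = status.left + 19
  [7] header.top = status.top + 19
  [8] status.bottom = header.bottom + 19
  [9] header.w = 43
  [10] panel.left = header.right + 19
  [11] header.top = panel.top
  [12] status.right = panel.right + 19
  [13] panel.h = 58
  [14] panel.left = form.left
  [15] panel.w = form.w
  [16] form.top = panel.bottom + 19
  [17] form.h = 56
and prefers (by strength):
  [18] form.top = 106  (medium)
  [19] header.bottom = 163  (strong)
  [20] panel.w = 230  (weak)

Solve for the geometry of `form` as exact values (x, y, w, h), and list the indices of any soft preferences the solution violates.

1. form.x = 86  [panel.left = form.left]
2. form.w = 200  [panel.w = form.w]
3. form.y = 106  [form.top = panel.bottom + 19]
4. form.h = 56  [form.h = 56]

form = (x=86, y=106, w=200, h=56)
violated soft preferences: 19, 20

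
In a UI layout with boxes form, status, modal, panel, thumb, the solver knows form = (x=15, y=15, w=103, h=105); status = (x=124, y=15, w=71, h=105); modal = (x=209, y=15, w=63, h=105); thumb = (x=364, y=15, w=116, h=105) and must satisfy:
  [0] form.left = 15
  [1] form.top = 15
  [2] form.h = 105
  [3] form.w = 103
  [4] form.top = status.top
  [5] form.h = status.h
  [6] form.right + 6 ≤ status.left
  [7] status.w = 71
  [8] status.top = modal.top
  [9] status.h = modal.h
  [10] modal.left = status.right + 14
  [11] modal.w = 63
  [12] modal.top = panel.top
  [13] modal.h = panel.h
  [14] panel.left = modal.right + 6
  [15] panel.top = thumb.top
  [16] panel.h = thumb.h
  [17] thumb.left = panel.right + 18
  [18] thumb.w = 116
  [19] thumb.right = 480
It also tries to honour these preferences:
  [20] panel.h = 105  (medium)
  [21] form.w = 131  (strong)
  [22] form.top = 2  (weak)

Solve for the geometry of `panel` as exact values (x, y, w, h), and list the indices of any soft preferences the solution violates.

panel = (x=278, y=15, w=68, h=105)
violated soft preferences: 21, 22

1. panel.y = 15  [modal.top = panel.top]
2. panel.h = 105  [modal.h = panel.h]
3. panel.x = 278  [panel.left = modal.right + 6]
4. panel.w = 68  [thumb.left = panel.right + 18]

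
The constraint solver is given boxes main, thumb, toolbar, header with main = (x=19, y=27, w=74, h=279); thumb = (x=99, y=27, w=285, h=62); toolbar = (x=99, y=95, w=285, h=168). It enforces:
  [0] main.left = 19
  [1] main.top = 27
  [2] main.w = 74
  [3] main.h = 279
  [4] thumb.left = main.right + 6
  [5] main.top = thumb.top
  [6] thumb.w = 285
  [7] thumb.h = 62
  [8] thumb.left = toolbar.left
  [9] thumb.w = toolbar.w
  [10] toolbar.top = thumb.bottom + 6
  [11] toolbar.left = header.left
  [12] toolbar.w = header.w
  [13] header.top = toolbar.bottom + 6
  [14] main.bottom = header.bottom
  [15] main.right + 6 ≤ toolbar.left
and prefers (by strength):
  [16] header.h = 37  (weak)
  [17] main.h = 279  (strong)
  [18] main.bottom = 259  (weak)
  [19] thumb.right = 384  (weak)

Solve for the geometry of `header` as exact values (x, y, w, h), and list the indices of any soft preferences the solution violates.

1. header.x = 99  [toolbar.left = header.left]
2. header.w = 285  [toolbar.w = header.w]
3. header.y = 269  [header.top = toolbar.bottom + 6]
4. header.h = 37  [main.bottom = header.bottom]

header = (x=99, y=269, w=285, h=37)
violated soft preferences: 18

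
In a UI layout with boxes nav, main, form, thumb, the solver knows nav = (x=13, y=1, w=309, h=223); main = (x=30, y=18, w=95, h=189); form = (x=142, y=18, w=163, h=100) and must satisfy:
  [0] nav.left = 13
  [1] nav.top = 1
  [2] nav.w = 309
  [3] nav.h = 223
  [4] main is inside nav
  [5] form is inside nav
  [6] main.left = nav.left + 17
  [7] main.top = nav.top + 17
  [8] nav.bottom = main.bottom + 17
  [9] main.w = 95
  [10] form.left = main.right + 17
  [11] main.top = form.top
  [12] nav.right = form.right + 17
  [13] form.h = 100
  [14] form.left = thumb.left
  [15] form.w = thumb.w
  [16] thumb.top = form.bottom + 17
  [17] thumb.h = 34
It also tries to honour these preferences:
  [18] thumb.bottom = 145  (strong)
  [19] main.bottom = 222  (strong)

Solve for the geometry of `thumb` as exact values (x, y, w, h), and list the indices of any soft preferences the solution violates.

1. thumb.x = 142  [form.left = thumb.left]
2. thumb.w = 163  [form.w = thumb.w]
3. thumb.y = 135  [thumb.top = form.bottom + 17]
4. thumb.h = 34  [thumb.h = 34]

thumb = (x=142, y=135, w=163, h=34)
violated soft preferences: 18, 19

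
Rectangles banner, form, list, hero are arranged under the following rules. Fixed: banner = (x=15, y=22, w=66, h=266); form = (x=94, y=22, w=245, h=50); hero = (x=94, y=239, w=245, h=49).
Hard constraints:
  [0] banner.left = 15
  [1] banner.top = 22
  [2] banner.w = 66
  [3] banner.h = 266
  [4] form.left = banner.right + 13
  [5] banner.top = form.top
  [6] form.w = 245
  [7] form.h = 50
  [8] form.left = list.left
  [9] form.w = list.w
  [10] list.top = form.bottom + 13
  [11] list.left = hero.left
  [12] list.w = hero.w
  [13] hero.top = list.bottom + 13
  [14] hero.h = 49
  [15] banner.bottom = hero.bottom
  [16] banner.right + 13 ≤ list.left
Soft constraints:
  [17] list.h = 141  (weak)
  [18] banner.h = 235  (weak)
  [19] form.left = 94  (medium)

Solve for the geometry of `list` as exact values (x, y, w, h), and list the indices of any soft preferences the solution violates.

1. list.x = 94  [form.left = list.left]
2. list.w = 245  [form.w = list.w]
3. list.y = 85  [list.top = form.bottom + 13]
4. list.h = 141  [hero.top = list.bottom + 13]

list = (x=94, y=85, w=245, h=141)
violated soft preferences: 18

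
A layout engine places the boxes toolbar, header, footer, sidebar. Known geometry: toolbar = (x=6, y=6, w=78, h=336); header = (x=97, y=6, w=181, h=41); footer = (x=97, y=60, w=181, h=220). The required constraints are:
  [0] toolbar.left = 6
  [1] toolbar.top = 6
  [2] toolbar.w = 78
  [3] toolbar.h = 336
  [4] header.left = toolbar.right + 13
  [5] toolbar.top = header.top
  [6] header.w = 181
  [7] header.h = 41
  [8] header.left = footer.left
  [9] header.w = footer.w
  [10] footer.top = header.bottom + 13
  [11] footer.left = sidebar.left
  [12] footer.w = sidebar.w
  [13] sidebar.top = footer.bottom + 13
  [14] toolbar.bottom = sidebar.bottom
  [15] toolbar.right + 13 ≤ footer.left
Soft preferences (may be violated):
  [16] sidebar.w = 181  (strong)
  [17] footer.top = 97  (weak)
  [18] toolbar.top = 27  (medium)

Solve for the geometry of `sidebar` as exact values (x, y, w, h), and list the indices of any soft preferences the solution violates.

1. sidebar.x = 97  [footer.left = sidebar.left]
2. sidebar.w = 181  [footer.w = sidebar.w]
3. sidebar.y = 293  [sidebar.top = footer.bottom + 13]
4. sidebar.h = 49  [toolbar.bottom = sidebar.bottom]

sidebar = (x=97, y=293, w=181, h=49)
violated soft preferences: 17, 18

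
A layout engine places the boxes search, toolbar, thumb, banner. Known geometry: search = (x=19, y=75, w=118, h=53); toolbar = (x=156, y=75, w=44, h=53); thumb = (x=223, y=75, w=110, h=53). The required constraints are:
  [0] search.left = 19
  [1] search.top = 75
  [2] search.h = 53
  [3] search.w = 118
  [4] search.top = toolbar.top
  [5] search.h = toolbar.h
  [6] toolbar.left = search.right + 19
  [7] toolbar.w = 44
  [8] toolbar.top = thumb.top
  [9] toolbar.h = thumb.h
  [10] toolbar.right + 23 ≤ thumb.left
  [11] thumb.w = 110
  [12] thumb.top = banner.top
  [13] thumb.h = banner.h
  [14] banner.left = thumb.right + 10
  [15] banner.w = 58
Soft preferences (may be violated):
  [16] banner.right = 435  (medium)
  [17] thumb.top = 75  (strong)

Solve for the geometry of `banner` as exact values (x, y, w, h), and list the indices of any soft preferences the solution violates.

banner = (x=343, y=75, w=58, h=53)
violated soft preferences: 16

1. banner.y = 75  [thumb.top = banner.top]
2. banner.h = 53  [thumb.h = banner.h]
3. banner.x = 343  [banner.left = thumb.right + 10]
4. banner.w = 58  [banner.w = 58]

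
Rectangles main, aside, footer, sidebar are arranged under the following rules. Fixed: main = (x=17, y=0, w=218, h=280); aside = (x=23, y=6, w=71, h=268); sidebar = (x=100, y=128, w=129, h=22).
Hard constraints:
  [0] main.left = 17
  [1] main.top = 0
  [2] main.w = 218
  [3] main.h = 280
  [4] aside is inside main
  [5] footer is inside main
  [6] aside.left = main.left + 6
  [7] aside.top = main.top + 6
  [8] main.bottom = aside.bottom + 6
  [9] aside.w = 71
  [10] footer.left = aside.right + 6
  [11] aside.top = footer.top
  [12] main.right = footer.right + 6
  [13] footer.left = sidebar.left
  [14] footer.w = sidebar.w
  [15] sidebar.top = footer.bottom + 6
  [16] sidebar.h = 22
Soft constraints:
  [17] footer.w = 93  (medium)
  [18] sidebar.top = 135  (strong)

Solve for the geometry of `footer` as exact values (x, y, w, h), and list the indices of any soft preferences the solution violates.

1. footer.x = 100  [footer.left = aside.right + 6]
2. footer.y = 6  [aside.top = footer.top]
3. footer.w = 129  [main.right = footer.right + 6]
4. footer.h = 116  [sidebar.top = footer.bottom + 6]

footer = (x=100, y=6, w=129, h=116)
violated soft preferences: 17, 18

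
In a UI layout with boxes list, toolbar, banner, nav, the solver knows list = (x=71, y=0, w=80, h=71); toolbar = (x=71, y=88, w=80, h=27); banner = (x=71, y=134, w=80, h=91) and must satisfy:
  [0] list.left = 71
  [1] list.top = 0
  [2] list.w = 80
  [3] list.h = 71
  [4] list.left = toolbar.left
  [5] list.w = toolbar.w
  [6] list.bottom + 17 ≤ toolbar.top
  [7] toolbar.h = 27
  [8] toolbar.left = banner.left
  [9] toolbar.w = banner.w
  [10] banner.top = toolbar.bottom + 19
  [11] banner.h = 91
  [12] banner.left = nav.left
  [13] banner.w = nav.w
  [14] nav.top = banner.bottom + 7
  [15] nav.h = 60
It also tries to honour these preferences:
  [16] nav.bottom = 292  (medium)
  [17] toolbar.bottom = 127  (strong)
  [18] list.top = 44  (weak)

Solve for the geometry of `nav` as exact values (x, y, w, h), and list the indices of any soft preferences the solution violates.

1. nav.x = 71  [banner.left = nav.left]
2. nav.w = 80  [banner.w = nav.w]
3. nav.y = 232  [nav.top = banner.bottom + 7]
4. nav.h = 60  [nav.h = 60]

nav = (x=71, y=232, w=80, h=60)
violated soft preferences: 17, 18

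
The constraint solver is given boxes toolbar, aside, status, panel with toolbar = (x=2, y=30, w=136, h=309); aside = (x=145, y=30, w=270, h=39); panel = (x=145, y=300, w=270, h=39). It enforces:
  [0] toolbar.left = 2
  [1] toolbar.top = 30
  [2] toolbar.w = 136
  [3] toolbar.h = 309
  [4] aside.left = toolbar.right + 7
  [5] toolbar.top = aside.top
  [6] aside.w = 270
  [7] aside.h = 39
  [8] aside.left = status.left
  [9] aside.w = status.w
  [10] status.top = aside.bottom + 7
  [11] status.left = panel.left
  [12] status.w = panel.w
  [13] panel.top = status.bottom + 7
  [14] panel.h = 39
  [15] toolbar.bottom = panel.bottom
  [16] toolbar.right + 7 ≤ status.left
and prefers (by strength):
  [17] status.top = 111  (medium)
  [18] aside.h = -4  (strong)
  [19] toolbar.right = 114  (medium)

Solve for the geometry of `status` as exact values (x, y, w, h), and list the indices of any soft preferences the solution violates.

status = (x=145, y=76, w=270, h=217)
violated soft preferences: 17, 18, 19

1. status.x = 145  [aside.left = status.left]
2. status.w = 270  [aside.w = status.w]
3. status.y = 76  [status.top = aside.bottom + 7]
4. status.h = 217  [panel.top = status.bottom + 7]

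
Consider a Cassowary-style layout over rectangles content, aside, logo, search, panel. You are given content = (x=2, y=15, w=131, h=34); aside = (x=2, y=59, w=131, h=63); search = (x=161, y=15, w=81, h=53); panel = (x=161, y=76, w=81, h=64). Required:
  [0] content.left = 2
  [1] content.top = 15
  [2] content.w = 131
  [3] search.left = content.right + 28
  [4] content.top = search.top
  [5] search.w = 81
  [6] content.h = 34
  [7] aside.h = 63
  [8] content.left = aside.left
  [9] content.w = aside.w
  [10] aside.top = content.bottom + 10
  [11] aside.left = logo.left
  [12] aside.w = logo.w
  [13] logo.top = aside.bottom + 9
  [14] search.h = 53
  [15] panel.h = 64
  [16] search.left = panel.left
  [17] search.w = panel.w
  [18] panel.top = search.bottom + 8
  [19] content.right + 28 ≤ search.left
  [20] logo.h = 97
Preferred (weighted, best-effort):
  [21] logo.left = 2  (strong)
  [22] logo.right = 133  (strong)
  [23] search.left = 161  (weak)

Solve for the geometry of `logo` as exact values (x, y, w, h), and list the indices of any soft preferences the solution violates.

logo = (x=2, y=131, w=131, h=97)
violated soft preferences: none

1. logo.x = 2  [aside.left = logo.left]
2. logo.w = 131  [aside.w = logo.w]
3. logo.y = 131  [logo.top = aside.bottom + 9]
4. logo.h = 97  [logo.h = 97]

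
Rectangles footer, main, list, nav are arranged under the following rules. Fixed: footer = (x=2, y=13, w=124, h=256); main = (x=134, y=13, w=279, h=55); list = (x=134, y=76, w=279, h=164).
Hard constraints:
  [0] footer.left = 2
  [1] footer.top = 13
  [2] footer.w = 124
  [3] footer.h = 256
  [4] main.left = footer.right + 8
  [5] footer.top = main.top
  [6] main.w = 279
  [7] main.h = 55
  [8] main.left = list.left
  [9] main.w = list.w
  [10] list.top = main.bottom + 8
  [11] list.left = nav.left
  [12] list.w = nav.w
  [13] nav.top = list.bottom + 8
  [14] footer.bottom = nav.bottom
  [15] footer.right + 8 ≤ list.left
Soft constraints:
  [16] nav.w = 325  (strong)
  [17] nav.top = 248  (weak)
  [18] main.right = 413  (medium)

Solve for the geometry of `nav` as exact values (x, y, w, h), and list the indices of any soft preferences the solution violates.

1. nav.x = 134  [list.left = nav.left]
2. nav.w = 279  [list.w = nav.w]
3. nav.y = 248  [nav.top = list.bottom + 8]
4. nav.h = 21  [footer.bottom = nav.bottom]

nav = (x=134, y=248, w=279, h=21)
violated soft preferences: 16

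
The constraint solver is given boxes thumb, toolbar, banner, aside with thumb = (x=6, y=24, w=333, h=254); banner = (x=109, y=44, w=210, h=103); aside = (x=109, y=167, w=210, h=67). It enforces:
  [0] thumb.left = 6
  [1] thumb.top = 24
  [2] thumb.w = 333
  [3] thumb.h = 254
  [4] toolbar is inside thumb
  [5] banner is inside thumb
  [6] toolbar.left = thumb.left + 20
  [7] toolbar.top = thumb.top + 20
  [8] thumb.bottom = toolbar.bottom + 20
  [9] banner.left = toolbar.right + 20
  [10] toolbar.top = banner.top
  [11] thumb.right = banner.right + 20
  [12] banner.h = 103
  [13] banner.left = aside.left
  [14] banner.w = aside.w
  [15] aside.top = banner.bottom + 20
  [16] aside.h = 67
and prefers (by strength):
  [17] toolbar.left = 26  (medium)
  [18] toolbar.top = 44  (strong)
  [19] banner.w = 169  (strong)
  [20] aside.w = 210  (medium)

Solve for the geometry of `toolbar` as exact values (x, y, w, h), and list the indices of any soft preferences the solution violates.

toolbar = (x=26, y=44, w=63, h=214)
violated soft preferences: 19

1. toolbar.x = 26  [toolbar.left = thumb.left + 20]
2. toolbar.y = 44  [toolbar.top = thumb.top + 20]
3. toolbar.h = 214  [thumb.bottom = toolbar.bottom + 20]
4. toolbar.w = 63  [banner.left = toolbar.right + 20]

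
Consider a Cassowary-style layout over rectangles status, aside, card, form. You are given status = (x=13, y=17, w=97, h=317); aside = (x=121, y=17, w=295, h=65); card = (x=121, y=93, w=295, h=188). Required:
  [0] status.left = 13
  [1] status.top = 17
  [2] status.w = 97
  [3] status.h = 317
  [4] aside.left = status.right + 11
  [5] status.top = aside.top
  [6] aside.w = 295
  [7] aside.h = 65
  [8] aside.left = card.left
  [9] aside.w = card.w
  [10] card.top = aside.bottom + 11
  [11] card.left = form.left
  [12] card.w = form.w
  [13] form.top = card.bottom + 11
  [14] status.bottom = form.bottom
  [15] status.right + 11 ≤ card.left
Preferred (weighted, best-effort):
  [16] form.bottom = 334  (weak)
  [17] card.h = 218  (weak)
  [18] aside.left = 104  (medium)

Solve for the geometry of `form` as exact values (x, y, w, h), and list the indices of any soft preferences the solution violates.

form = (x=121, y=292, w=295, h=42)
violated soft preferences: 17, 18

1. form.x = 121  [card.left = form.left]
2. form.w = 295  [card.w = form.w]
3. form.y = 292  [form.top = card.bottom + 11]
4. form.h = 42  [status.bottom = form.bottom]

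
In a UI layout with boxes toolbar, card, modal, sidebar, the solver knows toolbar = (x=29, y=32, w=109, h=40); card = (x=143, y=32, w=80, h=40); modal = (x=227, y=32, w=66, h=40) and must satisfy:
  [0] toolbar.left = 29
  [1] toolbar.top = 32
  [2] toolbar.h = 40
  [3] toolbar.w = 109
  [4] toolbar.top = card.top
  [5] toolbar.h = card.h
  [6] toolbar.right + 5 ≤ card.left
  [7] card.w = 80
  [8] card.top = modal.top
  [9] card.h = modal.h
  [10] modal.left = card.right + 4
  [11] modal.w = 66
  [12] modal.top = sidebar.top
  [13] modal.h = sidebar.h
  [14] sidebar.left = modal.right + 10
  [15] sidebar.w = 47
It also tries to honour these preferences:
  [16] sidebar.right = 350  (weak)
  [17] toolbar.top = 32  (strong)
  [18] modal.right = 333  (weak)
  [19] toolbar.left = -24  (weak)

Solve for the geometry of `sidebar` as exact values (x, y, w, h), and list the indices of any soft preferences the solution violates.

sidebar = (x=303, y=32, w=47, h=40)
violated soft preferences: 18, 19

1. sidebar.y = 32  [modal.top = sidebar.top]
2. sidebar.h = 40  [modal.h = sidebar.h]
3. sidebar.x = 303  [sidebar.left = modal.right + 10]
4. sidebar.w = 47  [sidebar.w = 47]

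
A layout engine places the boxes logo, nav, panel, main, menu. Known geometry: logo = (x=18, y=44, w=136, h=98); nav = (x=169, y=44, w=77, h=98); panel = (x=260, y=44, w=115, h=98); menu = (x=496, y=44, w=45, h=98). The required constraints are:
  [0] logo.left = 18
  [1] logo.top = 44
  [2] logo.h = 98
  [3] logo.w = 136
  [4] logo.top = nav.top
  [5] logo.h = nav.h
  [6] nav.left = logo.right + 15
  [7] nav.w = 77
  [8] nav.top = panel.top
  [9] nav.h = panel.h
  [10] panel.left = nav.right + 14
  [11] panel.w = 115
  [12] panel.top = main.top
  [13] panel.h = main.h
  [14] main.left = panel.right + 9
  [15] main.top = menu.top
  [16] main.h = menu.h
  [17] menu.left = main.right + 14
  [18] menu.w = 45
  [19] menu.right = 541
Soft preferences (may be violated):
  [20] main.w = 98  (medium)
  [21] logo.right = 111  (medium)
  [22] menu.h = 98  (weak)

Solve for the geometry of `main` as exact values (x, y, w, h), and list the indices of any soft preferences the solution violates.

main = (x=384, y=44, w=98, h=98)
violated soft preferences: 21

1. main.y = 44  [panel.top = main.top]
2. main.h = 98  [panel.h = main.h]
3. main.x = 384  [main.left = panel.right + 9]
4. main.w = 98  [menu.left = main.right + 14]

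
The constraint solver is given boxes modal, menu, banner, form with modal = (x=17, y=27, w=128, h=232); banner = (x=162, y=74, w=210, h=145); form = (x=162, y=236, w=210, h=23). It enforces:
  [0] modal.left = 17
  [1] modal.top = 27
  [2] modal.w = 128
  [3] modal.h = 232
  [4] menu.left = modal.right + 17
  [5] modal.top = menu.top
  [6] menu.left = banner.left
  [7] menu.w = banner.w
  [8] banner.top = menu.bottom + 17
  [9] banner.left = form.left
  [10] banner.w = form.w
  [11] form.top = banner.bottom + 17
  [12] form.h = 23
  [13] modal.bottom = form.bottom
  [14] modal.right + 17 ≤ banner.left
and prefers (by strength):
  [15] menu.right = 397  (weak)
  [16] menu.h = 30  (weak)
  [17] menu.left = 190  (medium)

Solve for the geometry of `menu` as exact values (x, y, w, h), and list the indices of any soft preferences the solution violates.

1. menu.x = 162  [menu.left = modal.right + 17]
2. menu.y = 27  [modal.top = menu.top]
3. menu.w = 210  [menu.w = banner.w]
4. menu.h = 30  [banner.top = menu.bottom + 17]

menu = (x=162, y=27, w=210, h=30)
violated soft preferences: 15, 17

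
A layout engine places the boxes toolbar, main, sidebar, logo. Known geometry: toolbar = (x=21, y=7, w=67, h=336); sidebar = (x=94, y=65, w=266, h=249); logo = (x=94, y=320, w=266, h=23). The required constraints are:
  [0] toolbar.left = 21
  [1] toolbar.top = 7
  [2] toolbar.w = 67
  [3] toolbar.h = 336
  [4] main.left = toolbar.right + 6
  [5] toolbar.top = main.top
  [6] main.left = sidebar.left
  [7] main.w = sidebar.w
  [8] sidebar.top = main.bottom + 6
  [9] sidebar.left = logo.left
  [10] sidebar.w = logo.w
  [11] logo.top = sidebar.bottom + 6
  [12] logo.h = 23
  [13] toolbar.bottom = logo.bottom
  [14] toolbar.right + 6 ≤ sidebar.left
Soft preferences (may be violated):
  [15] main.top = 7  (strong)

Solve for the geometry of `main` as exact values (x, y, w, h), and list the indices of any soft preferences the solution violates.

main = (x=94, y=7, w=266, h=52)
violated soft preferences: none

1. main.x = 94  [main.left = toolbar.right + 6]
2. main.y = 7  [toolbar.top = main.top]
3. main.w = 266  [main.w = sidebar.w]
4. main.h = 52  [sidebar.top = main.bottom + 6]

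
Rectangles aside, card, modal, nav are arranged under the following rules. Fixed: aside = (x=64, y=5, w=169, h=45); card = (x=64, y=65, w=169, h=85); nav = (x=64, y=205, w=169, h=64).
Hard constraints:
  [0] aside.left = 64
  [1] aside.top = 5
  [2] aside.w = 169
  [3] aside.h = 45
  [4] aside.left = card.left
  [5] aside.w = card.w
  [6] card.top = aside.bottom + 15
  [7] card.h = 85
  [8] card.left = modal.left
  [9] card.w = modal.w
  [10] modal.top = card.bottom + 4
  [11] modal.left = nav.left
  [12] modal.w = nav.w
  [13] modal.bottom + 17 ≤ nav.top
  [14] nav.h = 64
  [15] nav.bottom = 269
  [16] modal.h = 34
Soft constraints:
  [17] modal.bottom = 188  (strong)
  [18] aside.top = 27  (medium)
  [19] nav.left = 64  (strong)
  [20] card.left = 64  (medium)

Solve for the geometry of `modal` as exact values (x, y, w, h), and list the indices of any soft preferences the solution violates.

1. modal.x = 64  [card.left = modal.left]
2. modal.w = 169  [card.w = modal.w]
3. modal.y = 154  [modal.top = card.bottom + 4]
4. modal.h = 34  [modal.h = 34]

modal = (x=64, y=154, w=169, h=34)
violated soft preferences: 18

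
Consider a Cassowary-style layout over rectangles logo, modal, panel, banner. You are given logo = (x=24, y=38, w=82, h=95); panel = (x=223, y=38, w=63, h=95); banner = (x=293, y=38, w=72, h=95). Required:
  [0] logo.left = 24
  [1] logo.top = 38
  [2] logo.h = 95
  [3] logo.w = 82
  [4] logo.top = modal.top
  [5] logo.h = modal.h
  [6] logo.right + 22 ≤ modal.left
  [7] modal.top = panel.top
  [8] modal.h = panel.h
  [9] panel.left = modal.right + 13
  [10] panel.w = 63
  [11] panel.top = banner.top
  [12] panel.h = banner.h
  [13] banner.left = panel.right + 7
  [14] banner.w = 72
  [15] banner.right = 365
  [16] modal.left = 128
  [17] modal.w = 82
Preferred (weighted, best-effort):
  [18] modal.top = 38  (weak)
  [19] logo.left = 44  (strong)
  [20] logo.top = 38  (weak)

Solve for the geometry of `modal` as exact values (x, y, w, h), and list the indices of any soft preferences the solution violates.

1. modal.y = 38  [logo.top = modal.top]
2. modal.h = 95  [logo.h = modal.h]
3. modal.x = 128  [modal.left = 128]
4. modal.w = 82  [modal.w = 82]

modal = (x=128, y=38, w=82, h=95)
violated soft preferences: 19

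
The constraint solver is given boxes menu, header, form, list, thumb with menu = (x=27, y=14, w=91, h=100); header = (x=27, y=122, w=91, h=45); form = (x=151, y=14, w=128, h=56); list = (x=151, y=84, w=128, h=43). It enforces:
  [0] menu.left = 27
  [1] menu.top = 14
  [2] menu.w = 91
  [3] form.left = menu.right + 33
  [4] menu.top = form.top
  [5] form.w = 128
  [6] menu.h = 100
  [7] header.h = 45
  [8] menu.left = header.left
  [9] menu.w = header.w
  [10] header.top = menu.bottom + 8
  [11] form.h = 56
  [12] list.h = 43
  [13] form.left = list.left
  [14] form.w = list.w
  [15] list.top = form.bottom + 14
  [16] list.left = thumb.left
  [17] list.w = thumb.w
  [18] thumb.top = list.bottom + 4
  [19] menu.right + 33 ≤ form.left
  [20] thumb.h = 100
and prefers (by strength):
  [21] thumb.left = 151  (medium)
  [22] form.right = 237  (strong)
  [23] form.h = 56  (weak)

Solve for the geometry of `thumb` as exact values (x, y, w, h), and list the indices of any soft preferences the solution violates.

1. thumb.x = 151  [list.left = thumb.left]
2. thumb.w = 128  [list.w = thumb.w]
3. thumb.y = 131  [thumb.top = list.bottom + 4]
4. thumb.h = 100  [thumb.h = 100]

thumb = (x=151, y=131, w=128, h=100)
violated soft preferences: 22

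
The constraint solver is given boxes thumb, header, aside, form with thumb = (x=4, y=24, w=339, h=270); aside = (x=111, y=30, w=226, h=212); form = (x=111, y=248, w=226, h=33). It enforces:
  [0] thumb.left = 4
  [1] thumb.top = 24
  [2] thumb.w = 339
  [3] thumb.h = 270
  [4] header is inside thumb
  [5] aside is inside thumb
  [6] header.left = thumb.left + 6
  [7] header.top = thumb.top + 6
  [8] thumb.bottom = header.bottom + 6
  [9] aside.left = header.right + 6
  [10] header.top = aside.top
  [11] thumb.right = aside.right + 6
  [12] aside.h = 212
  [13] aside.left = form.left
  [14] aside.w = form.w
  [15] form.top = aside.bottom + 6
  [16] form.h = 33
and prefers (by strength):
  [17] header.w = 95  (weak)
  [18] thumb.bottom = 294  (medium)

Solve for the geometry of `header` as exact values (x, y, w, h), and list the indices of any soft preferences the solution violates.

1. header.x = 10  [header.left = thumb.left + 6]
2. header.y = 30  [header.top = thumb.top + 6]
3. header.h = 258  [thumb.bottom = header.bottom + 6]
4. header.w = 95  [aside.left = header.right + 6]

header = (x=10, y=30, w=95, h=258)
violated soft preferences: none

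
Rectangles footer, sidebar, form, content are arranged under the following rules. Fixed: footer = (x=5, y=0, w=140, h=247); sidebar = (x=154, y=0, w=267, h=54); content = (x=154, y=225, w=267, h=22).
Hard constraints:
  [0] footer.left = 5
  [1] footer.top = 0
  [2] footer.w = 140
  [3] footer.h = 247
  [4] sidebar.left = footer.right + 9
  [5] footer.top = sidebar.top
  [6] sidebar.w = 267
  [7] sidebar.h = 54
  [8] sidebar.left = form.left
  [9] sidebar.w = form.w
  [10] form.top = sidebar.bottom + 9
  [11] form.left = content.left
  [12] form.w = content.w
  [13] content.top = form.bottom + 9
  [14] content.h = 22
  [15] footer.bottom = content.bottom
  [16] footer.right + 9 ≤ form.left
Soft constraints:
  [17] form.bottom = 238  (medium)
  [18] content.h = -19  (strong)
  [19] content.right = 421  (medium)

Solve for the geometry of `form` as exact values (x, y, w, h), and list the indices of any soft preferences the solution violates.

form = (x=154, y=63, w=267, h=153)
violated soft preferences: 17, 18

1. form.x = 154  [sidebar.left = form.left]
2. form.w = 267  [sidebar.w = form.w]
3. form.y = 63  [form.top = sidebar.bottom + 9]
4. form.h = 153  [content.top = form.bottom + 9]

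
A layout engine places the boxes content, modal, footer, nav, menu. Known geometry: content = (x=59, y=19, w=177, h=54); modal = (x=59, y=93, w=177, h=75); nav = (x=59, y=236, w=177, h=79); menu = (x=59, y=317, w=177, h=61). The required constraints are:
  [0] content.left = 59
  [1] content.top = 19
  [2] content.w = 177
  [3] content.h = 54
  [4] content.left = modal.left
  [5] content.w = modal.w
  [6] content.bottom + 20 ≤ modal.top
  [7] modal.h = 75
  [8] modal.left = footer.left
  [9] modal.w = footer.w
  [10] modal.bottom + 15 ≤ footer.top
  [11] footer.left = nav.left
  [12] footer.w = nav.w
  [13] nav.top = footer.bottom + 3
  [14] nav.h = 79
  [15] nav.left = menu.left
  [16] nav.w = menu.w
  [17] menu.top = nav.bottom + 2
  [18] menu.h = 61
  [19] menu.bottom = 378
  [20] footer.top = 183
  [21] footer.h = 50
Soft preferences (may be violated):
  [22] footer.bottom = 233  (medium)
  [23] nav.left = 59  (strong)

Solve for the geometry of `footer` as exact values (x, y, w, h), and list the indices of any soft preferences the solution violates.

1. footer.x = 59  [modal.left = footer.left]
2. footer.w = 177  [modal.w = footer.w]
3. footer.y = 183  [footer.top = 183]
4. footer.h = 50  [footer.h = 50]

footer = (x=59, y=183, w=177, h=50)
violated soft preferences: none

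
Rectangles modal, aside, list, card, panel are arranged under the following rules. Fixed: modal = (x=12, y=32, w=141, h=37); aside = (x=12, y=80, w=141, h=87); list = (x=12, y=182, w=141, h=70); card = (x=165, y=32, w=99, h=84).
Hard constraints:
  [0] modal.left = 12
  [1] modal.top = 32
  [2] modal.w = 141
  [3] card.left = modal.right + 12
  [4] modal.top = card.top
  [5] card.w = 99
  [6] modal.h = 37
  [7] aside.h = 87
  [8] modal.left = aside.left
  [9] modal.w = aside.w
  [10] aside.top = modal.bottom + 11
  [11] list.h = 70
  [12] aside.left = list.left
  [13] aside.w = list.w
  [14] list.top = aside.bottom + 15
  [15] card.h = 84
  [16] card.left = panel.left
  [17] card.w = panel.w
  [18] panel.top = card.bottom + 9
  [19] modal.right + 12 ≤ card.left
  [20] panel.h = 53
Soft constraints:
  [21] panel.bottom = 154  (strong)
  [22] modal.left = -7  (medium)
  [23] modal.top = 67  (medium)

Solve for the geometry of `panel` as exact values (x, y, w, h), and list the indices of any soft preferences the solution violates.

1. panel.x = 165  [card.left = panel.left]
2. panel.w = 99  [card.w = panel.w]
3. panel.y = 125  [panel.top = card.bottom + 9]
4. panel.h = 53  [panel.h = 53]

panel = (x=165, y=125, w=99, h=53)
violated soft preferences: 21, 22, 23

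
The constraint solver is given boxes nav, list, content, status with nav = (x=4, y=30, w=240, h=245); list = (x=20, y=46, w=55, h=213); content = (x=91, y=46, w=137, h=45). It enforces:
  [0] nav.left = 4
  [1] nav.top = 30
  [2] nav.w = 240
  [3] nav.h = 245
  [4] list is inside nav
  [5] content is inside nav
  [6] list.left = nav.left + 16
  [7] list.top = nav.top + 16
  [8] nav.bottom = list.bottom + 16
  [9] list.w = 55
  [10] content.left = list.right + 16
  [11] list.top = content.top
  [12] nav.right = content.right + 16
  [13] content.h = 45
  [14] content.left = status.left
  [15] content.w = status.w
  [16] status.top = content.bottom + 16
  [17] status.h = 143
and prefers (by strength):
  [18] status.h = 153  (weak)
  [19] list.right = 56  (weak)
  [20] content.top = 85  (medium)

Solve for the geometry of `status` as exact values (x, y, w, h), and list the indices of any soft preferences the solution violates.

status = (x=91, y=107, w=137, h=143)
violated soft preferences: 18, 19, 20

1. status.x = 91  [content.left = status.left]
2. status.w = 137  [content.w = status.w]
3. status.y = 107  [status.top = content.bottom + 16]
4. status.h = 143  [status.h = 143]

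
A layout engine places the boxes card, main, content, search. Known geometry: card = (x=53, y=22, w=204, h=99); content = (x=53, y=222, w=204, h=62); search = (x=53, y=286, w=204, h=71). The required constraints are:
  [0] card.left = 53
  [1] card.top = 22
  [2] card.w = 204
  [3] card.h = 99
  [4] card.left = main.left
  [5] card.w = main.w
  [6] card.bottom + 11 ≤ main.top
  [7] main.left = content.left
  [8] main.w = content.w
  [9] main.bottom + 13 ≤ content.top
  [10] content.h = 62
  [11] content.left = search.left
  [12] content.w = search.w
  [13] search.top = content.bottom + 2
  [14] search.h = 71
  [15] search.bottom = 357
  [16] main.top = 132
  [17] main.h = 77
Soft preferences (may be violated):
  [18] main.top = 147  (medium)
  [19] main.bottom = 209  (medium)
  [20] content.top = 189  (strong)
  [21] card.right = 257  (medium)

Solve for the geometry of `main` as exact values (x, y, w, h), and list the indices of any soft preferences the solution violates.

main = (x=53, y=132, w=204, h=77)
violated soft preferences: 18, 20

1. main.x = 53  [card.left = main.left]
2. main.w = 204  [card.w = main.w]
3. main.y = 132  [main.top = 132]
4. main.h = 77  [main.h = 77]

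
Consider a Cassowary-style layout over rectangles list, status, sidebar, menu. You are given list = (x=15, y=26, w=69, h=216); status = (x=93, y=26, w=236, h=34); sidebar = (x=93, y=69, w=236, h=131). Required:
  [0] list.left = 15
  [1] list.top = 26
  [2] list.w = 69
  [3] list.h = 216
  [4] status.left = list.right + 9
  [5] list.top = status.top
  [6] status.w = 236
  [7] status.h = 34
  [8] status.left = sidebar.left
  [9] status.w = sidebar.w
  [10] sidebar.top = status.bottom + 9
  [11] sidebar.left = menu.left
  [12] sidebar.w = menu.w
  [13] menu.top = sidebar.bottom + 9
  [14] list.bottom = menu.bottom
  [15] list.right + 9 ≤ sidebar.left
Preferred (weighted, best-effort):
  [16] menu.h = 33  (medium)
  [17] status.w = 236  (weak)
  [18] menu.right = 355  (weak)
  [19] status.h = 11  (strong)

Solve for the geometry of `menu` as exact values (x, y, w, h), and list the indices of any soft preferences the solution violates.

menu = (x=93, y=209, w=236, h=33)
violated soft preferences: 18, 19

1. menu.x = 93  [sidebar.left = menu.left]
2. menu.w = 236  [sidebar.w = menu.w]
3. menu.y = 209  [menu.top = sidebar.bottom + 9]
4. menu.h = 33  [list.bottom = menu.bottom]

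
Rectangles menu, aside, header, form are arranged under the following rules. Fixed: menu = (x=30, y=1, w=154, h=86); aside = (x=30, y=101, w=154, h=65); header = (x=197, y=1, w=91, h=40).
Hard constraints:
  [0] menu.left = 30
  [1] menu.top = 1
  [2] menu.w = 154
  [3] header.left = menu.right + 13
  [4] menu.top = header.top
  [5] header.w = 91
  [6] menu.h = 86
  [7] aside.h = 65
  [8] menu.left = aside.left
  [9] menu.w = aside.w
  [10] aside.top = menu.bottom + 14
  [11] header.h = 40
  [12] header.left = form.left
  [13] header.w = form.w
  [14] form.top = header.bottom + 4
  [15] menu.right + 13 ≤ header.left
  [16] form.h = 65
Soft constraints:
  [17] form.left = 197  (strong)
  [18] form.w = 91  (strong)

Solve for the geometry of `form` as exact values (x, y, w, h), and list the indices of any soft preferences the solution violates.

1. form.x = 197  [header.left = form.left]
2. form.w = 91  [header.w = form.w]
3. form.y = 45  [form.top = header.bottom + 4]
4. form.h = 65  [form.h = 65]

form = (x=197, y=45, w=91, h=65)
violated soft preferences: none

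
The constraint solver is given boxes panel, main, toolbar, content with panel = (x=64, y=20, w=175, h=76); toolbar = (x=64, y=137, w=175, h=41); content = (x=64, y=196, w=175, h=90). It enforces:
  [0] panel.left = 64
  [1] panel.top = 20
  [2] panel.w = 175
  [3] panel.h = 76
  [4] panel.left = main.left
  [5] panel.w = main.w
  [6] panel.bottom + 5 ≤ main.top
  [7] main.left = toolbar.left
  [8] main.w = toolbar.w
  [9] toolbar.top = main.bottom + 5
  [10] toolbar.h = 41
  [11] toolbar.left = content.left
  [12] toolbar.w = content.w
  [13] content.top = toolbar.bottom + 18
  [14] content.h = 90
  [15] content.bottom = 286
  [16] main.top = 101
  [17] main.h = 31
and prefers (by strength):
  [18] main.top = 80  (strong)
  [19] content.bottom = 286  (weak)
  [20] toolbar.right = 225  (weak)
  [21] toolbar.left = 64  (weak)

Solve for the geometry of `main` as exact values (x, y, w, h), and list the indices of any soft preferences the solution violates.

1. main.x = 64  [panel.left = main.left]
2. main.w = 175  [panel.w = main.w]
3. main.y = 101  [main.top = 101]
4. main.h = 31  [main.h = 31]

main = (x=64, y=101, w=175, h=31)
violated soft preferences: 18, 20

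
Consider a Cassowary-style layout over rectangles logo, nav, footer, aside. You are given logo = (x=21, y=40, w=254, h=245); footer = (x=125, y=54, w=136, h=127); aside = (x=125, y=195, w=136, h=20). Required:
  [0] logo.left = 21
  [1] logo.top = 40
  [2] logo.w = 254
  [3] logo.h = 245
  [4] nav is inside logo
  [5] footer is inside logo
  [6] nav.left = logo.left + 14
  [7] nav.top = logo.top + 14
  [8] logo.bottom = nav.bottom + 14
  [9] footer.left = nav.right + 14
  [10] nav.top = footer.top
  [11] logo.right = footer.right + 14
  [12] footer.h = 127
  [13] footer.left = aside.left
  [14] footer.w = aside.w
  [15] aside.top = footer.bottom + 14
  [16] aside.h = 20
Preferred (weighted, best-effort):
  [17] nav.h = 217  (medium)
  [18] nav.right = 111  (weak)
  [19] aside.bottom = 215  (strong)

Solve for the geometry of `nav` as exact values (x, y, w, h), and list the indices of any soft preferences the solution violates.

nav = (x=35, y=54, w=76, h=217)
violated soft preferences: none

1. nav.x = 35  [nav.left = logo.left + 14]
2. nav.y = 54  [nav.top = logo.top + 14]
3. nav.h = 217  [logo.bottom = nav.bottom + 14]
4. nav.w = 76  [footer.left = nav.right + 14]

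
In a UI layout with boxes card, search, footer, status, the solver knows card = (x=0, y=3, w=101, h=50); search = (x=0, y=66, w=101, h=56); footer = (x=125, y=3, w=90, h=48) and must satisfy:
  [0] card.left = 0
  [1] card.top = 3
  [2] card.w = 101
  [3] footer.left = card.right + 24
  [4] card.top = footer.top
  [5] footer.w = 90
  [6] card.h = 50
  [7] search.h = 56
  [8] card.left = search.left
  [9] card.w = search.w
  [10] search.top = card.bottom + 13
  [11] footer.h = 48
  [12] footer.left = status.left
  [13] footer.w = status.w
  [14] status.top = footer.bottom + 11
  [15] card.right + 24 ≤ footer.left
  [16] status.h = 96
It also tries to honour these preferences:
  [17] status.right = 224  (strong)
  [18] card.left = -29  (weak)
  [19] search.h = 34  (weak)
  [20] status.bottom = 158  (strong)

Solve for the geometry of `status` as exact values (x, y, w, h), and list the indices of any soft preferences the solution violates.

status = (x=125, y=62, w=90, h=96)
violated soft preferences: 17, 18, 19

1. status.x = 125  [footer.left = status.left]
2. status.w = 90  [footer.w = status.w]
3. status.y = 62  [status.top = footer.bottom + 11]
4. status.h = 96  [status.h = 96]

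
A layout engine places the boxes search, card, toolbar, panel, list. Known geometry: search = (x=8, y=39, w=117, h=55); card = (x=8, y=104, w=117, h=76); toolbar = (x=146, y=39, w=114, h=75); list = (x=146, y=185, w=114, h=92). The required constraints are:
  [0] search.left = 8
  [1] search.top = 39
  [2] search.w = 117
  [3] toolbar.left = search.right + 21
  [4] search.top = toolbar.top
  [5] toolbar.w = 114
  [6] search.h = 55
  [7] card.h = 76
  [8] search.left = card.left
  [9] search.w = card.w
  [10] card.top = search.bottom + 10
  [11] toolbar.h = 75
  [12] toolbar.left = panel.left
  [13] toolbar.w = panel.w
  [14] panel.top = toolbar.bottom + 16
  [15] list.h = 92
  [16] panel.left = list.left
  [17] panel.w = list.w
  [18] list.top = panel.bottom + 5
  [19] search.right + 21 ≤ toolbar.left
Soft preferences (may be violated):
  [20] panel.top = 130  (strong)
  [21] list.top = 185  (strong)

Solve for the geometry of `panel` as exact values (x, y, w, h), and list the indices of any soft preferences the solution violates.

1. panel.x = 146  [toolbar.left = panel.left]
2. panel.w = 114  [toolbar.w = panel.w]
3. panel.y = 130  [panel.top = toolbar.bottom + 16]
4. panel.h = 50  [list.top = panel.bottom + 5]

panel = (x=146, y=130, w=114, h=50)
violated soft preferences: none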